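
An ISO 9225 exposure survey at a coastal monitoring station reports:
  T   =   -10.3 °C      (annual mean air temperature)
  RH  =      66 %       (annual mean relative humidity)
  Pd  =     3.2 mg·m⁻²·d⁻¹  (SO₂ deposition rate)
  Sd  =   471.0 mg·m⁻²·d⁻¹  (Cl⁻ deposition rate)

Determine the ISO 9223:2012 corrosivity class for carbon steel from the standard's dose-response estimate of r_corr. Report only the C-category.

C3

carbon steel: f(T) = +0.150·(T−10) [T≤10 °C] = -3.0450
  sulphur-dioxide contribution → 0.5774 μm/a
  chloride contribution → 27.09 μm/a
  ⇒ r_corr(carbon steel) = 27.67 μm/a
ISO 9223 Table 2 (carbon steel): 25 < 27.7 ≤ 50 μm/a ⇒ C3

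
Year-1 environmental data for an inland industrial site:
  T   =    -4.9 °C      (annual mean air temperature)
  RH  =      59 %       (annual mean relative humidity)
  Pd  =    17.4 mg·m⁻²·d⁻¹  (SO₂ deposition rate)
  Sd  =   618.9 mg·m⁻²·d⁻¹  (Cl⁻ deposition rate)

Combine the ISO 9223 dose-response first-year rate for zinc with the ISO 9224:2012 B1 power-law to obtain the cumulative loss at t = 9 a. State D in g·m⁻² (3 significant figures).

zinc: T≤10 °C ⇒ hinge +0.038·(-4.9−10) = -0.5662
  Pd branch = 0.0129·Pd^0.44·e^(0.046·RH+f) = 0.3883 μm/a
  Sd branch = 0.0175·Sd^0.57·e^(0.008·RH+0.085·T) = 0.7217 μm/a
  r_corr = 0.3883 + 0.7217 = 1.11 μm/a
Power-law: D(9) = r_corr · 9^0.813
  D(9) = 1.11 × 9^0.813 = 1.11 × 5.968 = 6.624 μm
  Mass loss = 6.624 μm × 7.14 g/cm³ = 47.3 g·m⁻²

D(9) = 47.3 g·m⁻²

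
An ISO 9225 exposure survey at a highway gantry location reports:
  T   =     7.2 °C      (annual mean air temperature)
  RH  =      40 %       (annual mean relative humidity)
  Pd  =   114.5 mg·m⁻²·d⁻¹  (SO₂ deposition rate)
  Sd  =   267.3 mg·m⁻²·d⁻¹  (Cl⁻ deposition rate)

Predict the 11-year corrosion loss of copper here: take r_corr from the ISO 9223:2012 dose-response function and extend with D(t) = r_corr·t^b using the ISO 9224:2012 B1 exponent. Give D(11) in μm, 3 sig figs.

copper: temperature factor f = +0.126·(-2.8) = -0.3528
  SO₂ term: 0.0053·114.5^0.26·exp(0.059·40-0.3528) = 0.1353
  Sd branch = 0.01025·Sd^0.27·e^(0.036·RH+0.049·T) = 0.2784 μm/a
  r_corr = 0.1353 + 0.2784 = 0.4137 μm/a
Power-law: D(11) = r_corr · 11^0.667
  D(11) = 0.4137 × 11^0.667 = 0.4137 × 4.95 = 2.048 μm

D(11) = 2.05 μm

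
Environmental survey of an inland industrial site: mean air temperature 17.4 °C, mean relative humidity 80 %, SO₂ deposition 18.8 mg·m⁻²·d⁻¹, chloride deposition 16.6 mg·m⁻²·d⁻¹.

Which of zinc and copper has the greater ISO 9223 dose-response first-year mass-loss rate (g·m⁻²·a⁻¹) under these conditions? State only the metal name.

copper

zinc: temperature factor f = -0.071·(7.4) = -0.5254
  sulphur-dioxide contribution → 1.1 μm/a
  chloride contribution → 0.7224 μm/a
  ⇒ r_corr(zinc) = 1.822 μm/a
  mass loss = 1.822 μm/a × 7.14 g/cm³ = 13.01 g·m⁻²·a⁻¹
copper: f(T) = -0.080·(T−10) [T>10 °C] = -0.5920
  sulphur-dioxide contribution → 0.7052 μm/a
  chloride contribution → 0.9145 μm/a
  total first-year rate 1.62 μm/a
  mass loss = 1.62 μm/a × 8.96 g/cm³ = 14.51 g·m⁻²·a⁻¹
Ordering by g·m⁻²·a⁻¹: copper (14.5) > zinc (13)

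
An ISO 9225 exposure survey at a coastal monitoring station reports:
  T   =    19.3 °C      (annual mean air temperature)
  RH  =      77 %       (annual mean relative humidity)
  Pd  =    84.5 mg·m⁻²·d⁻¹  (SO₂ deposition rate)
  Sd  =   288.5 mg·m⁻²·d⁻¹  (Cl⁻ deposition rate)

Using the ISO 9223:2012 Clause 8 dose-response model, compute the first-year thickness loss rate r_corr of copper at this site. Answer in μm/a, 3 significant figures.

r_corr = 2.70 μm/a

copper: T>10 °C ⇒ hinge -0.080·(19.3−10) = -0.7440
  Pd branch = 0.0053·Pd^0.26·e^(0.059·RH+f) = 0.7501 μm/a
  Cl⁻ term: 0.01025·288.5^0.27·exp(0.036·77+0.049·19.3) = 1.948
  r_corr = 0.7501 + 1.948 = 2.698 μm/a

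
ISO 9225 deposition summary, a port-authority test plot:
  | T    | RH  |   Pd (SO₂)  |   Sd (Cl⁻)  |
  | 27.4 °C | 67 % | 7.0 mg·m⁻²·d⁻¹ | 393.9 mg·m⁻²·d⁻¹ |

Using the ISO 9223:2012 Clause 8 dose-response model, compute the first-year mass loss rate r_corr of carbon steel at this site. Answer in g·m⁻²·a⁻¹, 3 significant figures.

carbon steel: T>10 °C ⇒ hinge -0.054·(27.4−10) = -0.9396
  SO₂ term: 1.77·7.0^0.52·exp(0.02·67-0.9396) = 7.266
  Cl⁻ term: 0.102·393.9^0.62·exp(0.033·67+0.04·27.4) = 113.2
  r_corr = 7.266 + 113.2 = 120.5 μm/a
Convert to mass loss: 120.5 μm/a × 7.85 g/cm³ = 945.9 g·m⁻²·a⁻¹

r_corr = 946 g·m⁻²·a⁻¹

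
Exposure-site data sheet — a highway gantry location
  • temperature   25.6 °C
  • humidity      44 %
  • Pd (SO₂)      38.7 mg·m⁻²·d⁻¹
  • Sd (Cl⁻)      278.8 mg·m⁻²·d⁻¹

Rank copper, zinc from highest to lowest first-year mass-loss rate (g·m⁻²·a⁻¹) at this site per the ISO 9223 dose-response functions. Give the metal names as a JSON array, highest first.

copper: temperature factor f = -0.080·(15.6) = -1.2480
  sulphur-dioxide contribution → 0.05278 μm/a
  chloride contribution → 0.801 μm/a
  total first-year rate 0.8538 μm/a
  mass loss = 0.8538 μm/a × 8.96 g/cm³ = 7.65 g·m⁻²·a⁻¹
zinc: f(T) = -0.071·(T−10) [T>10 °C] = -1.1076
  sulphur-dioxide contribution → 0.1611 μm/a
  chloride contribution → 5.429 μm/a
  total first-year rate 5.591 μm/a
  mass loss = 5.591 μm/a × 7.14 g/cm³ = 39.92 g·m⁻²·a⁻¹
Ordering by g·m⁻²·a⁻¹: zinc (39.9) > copper (7.65)

["zinc", "copper"]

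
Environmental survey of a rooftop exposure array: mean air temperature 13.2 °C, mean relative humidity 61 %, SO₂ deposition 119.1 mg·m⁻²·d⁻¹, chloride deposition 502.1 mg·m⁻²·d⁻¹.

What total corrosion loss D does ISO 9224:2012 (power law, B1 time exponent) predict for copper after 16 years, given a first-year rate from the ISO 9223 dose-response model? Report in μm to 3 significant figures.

copper: temperature factor f = -0.080·(3.2) = -0.2560
  Pd branch = 0.0053·Pd^0.26·e^(0.059·RH+f) = 0.5198 μm/a
  Cl⁻ term: 0.01025·502.1^0.27·exp(0.036·61+0.049·13.2) = 0.9431
  r_corr = 0.5198 + 0.9431 = 1.463 μm/a
Power-law: D(16) = r_corr · 16^0.667
  D(16) = 1.463 × 16^0.667 = 1.463 × 6.355 = 9.297 μm

D(16) = 9.30 μm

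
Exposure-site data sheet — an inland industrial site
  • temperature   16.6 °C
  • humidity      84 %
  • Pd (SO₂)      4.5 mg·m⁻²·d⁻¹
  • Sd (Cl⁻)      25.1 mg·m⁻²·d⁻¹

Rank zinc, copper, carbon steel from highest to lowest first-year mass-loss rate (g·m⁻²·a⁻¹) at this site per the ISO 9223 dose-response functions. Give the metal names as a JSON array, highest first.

["carbon steel", "copper", "zinc"]

zinc: T>10 °C ⇒ hinge -0.071·(16.6−10) = -0.4686
  sulphur-dioxide contribution → 0.7458 μm/a
  chloride contribution → 0.882 μm/a
  ⇒ r_corr(zinc) = 1.628 μm/a
  mass loss = 1.628 μm/a × 7.14 g/cm³ = 11.62 g·m⁻²·a⁻¹
copper: T>10 °C ⇒ hinge -0.080·(16.6−10) = -0.5280
  sulphur-dioxide contribution → 0.6564 μm/a
  chloride contribution → 1.136 μm/a
  total first-year rate 1.792 μm/a
  mass loss = 1.792 μm/a × 8.96 g/cm³ = 16.06 g·m⁻²·a⁻¹
carbon steel: f(T) = -0.054·(T−10) [T>10 °C] = -0.3564
  sulphur-dioxide contribution → 14.54 μm/a
  chloride contribution → 23.37 μm/a
  ⇒ r_corr(carbon steel) = 37.91 μm/a
  mass loss = 37.91 μm/a × 7.85 g/cm³ = 297.6 g·m⁻²·a⁻¹
Ordering by g·m⁻²·a⁻¹: carbon steel (298) > copper (16.1) > zinc (11.6)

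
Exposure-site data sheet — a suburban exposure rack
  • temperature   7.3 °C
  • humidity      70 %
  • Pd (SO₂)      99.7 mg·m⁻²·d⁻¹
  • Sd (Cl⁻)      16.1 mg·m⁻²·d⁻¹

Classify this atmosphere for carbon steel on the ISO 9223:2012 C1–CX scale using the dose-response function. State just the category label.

C4

carbon steel: temperature factor f = +0.150·(-2.7) = -0.4050
  SO₂ term: 1.77·99.7^0.52·exp(0.02·70-0.4050) = 52.41
  Cl⁻ term: 0.102·16.1^0.62·exp(0.033·70+0.04·7.3) = 7.707
  r_corr = 52.41 + 7.707 = 60.12 μm/a
ISO 9223 Table 2 (carbon steel): 50 < 60.1 ≤ 80 μm/a ⇒ C4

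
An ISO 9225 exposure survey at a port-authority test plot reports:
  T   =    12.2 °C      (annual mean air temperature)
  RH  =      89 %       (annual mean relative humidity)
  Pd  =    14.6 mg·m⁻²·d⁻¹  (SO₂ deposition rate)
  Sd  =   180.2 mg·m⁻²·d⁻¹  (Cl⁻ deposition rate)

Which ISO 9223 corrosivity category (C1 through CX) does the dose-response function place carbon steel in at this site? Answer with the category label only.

carbon steel: f(T) = -0.054·(T−10) [T>10 °C] = -0.1188
  SO₂ term: 1.77·14.6^0.52·exp(0.02·89-0.1188) = 37.57
  Cl⁻ term: 0.102·180.2^0.62·exp(0.033·89+0.04·12.2) = 78.46
  sum: 37.57 + 78.46 → r_corr = 116 μm/a
116 μm/a falls in (80, 200] for carbon steel → category C5

C5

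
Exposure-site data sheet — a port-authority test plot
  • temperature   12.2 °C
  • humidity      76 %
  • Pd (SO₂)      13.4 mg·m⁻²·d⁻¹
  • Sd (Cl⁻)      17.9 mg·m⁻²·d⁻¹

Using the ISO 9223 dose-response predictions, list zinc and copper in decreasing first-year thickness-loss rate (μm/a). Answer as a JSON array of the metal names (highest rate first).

zinc: temperature factor f = -0.071·(2.2) = -0.1562
  Pd branch = 0.0129·Pd^0.44·e^(0.046·RH+f) = 1.14 μm/a
  Sd branch = 0.0175·Sd^0.57·e^(0.008·RH+0.085·T) = 0.4694 μm/a
  r_corr = 1.14 + 0.4694 = 1.61 μm/a
copper: f(T) = -0.080·(T−10) [T>10 °C] = -0.1760
  SO₂ term: 0.0053·13.4^0.26·exp(0.059·76-0.1760) = 0.7731
  Cl⁻ term: 0.01025·17.9^0.27·exp(0.036·76+0.049·12.2) = 0.6264
  sum: 0.7731 + 0.6264 → r_corr = 1.4 μm/a
Ordering by μm/a: zinc (1.61) > copper (1.4)

["zinc", "copper"]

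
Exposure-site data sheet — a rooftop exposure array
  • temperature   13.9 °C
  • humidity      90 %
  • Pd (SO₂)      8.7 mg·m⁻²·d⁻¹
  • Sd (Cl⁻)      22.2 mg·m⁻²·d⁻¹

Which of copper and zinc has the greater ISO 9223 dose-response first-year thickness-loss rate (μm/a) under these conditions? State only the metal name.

copper

copper: T>10 °C ⇒ hinge -0.080·(13.9−10) = -0.3120
  SO₂ term: 0.0053·8.7^0.26·exp(0.059·90-0.3120) = 1.378
  Sd branch = 0.01025·Sd^0.27·e^(0.036·RH+0.049·T) = 1.194 μm/a
  r_corr = 1.378 + 1.194 = 2.572 μm/a
zinc: T>10 °C ⇒ hinge -0.071·(13.9−10) = -0.2769
  Pd branch = 0.0129·Pd^0.44·e^(0.046·RH+f) = 1.591 μm/a
  Cl⁻ term: 0.0175·22.2^0.57·exp(0.008·90+0.085·13.9) = 0.6859
  r_corr = 1.591 + 0.6859 = 2.277 μm/a
Ordering by μm/a: copper (2.57) > zinc (2.28)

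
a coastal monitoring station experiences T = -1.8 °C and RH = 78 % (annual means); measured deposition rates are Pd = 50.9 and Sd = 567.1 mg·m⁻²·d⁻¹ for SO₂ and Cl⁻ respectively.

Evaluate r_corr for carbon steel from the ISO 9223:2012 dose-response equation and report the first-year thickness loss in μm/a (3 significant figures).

r_corr = 74.5 μm/a

carbon steel: f(T) = +0.150·(T−10) [T≤10 °C] = -1.7700
  Pd branch = 1.77·Pd^0.52·e^(0.02·RH+f) = 11.07 μm/a
  Cl⁻ term: 0.102·567.1^0.62·exp(0.033·78+0.04·-1.8) = 63.46
  r_corr = 11.07 + 63.46 = 74.53 μm/a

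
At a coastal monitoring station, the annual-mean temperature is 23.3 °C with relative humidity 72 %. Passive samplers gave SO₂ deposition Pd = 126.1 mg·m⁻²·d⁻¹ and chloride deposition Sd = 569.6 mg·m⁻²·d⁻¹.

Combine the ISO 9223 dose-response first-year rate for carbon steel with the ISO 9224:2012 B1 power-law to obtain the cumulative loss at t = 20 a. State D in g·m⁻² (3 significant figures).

D(20) = 7.05e+03 g·m⁻²

carbon steel: f(T) = -0.054·(T−10) [T>10 °C] = -0.7182
  SO₂ term: 1.77·126.1^0.52·exp(0.02·72-0.7182) = 45.06
  Sd branch = 0.102·Sd^0.62·e^(0.033·RH+0.04·T) = 142.5 μm/a
  sum: 45.06 + 142.5 → r_corr = 187.5 μm/a
ISO 9224: D(t) = r_corr · t^b with b = 0.523 (carbon steel, B1)
  D(20) = 187.5 × 20^0.523 = 187.5 × 4.791 = 898.5 μm
  Mass loss = 898.5 μm × 7.85 g/cm³ = 7053 g·m⁻²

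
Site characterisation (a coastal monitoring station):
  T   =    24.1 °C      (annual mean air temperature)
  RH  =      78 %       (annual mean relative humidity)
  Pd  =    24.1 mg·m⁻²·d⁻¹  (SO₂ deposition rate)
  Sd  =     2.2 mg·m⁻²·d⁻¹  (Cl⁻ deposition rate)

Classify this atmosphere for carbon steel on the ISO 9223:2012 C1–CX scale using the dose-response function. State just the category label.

carbon steel: f(T) = -0.054·(T−10) [T>10 °C] = -0.7614
  sulphur-dioxide contribution → 20.58 μm/a
  chloride contribution → 5.721 μm/a
  total first-year rate 26.3 μm/a
26.3 μm/a falls in (25, 50] for carbon steel → category C3

C3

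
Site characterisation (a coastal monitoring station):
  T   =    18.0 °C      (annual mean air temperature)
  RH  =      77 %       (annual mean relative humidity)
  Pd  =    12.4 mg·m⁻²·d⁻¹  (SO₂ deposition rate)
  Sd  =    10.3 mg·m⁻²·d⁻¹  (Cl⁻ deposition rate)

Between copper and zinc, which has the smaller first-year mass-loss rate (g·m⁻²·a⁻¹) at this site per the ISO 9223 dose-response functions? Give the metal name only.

copper: T>10 °C ⇒ hinge -0.080·(18.0−10) = -0.6400
  sulphur-dioxide contribution → 0.5054 μm/a
  chloride contribution → 0.7432 μm/a
  total first-year rate 1.249 μm/a
  mass loss = 1.249 μm/a × 8.96 g/cm³ = 11.19 g·m⁻²·a⁻¹
zinc: temperature factor f = -0.071·(8.0) = -0.5680
  sulphur-dioxide contribution → 0.7643 μm/a
  chloride contribution → 0.5654 μm/a
  total first-year rate 1.33 μm/a
  mass loss = 1.33 μm/a × 7.14 g/cm³ = 9.494 g·m⁻²·a⁻¹
Ordering by g·m⁻²·a⁻¹: copper (11.2) > zinc (9.49)

zinc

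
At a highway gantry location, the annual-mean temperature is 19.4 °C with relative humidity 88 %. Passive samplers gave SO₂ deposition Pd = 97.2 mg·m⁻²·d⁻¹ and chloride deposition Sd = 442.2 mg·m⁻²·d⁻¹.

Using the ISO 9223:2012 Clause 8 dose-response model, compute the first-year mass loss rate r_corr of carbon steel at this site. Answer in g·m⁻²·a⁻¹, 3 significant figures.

carbon steel: f(T) = -0.054·(T−10) [T>10 °C] = -0.5076
  Pd branch = 1.77·Pd^0.52·e^(0.02·RH+f) = 66.91 μm/a
  Cl⁻ term: 0.102·442.2^0.62·exp(0.033·88+0.04·19.4) = 176.6
  sum: 66.91 + 176.6 → r_corr = 243.5 μm/a
Convert to mass loss: 243.5 μm/a × 7.85 g/cm³ = 1912 g·m⁻²·a⁻¹

r_corr = 1.91e+03 g·m⁻²·a⁻¹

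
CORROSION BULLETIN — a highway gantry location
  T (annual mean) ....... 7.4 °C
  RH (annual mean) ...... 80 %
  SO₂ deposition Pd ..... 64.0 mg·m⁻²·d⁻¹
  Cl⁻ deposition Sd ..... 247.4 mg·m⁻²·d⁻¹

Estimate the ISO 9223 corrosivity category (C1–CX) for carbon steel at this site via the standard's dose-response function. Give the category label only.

carbon steel: f(T) = +0.150·(T−10) [T≤10 °C] = -0.3900
  SO₂ term: 1.77·64.0^0.52·exp(0.02·80-0.3900) = 51.6
  Sd branch = 0.102·Sd^0.62·e^(0.033·RH+0.04·T) = 58.56 μm/a
  r_corr = 51.6 + 58.56 = 110.2 μm/a
Category bounds: 80…200 μm/a bracket r_corr ⇒ C5

C5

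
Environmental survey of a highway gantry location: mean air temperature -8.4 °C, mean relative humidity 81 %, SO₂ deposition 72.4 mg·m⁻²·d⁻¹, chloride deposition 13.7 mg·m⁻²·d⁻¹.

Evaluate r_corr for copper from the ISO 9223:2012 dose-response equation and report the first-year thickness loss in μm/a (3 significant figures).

copper: f(T) = +0.126·(T−10) [T≤10 °C] = -2.3184
  sulphur-dioxide contribution → 0.189 μm/a
  chloride contribution → 0.2543 μm/a
  total first-year rate 0.4433 μm/a

r_corr = 0.443 μm/a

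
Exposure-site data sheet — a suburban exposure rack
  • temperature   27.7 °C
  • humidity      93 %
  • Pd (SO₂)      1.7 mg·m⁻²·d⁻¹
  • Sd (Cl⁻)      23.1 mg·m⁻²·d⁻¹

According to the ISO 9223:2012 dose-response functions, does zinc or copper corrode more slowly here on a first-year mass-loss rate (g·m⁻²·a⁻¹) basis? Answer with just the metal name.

zinc: temperature factor f = -0.071·(17.7) = -1.2567
  SO₂ term: 0.0129·1.7^0.44·exp(0.046·93-1.2567) = 0.3343
  Sd branch = 0.0175·Sd^0.57·e^(0.008·RH+0.085·T) = 2.323 μm/a
  sum: 0.3343 + 2.323 → r_corr = 2.657 μm/a
  mass loss = 2.657 μm/a × 7.14 g/cm³ = 18.97 g·m⁻²·a⁻¹
copper: f(T) = -0.080·(T−10) [T>10 °C] = -1.4160
  Pd branch = 0.0053·Pd^0.26·e^(0.059·RH+f) = 0.3566 μm/a
  Cl⁻ term: 0.01025·23.1^0.27·exp(0.036·93+0.049·27.7) = 2.645
  r_corr = 0.3566 + 2.645 = 3.001 μm/a
  mass loss = 3.001 μm/a × 8.96 g/cm³ = 26.89 g·m⁻²·a⁻¹
Ordering by g·m⁻²·a⁻¹: copper (26.9) > zinc (19)

zinc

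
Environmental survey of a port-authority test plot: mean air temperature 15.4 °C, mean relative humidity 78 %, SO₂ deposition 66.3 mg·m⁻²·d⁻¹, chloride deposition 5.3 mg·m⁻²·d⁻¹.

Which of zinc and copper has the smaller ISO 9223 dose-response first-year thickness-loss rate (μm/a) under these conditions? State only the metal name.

zinc: T>10 °C ⇒ hinge -0.071·(15.4−10) = -0.3834
  SO₂ term: 0.0129·66.3^0.44·exp(0.046·78-0.3834) = 2.013
  Sd branch = 0.0175·Sd^0.57·e^(0.008·RH+0.085·T) = 0.3129 μm/a
  r_corr = 2.013 + 0.3129 = 2.326 μm/a
copper: T>10 °C ⇒ hinge -0.080·(15.4−10) = -0.4320
  Pd branch = 0.0053·Pd^0.26·e^(0.059·RH+f) = 1.021 μm/a
  Sd branch = 0.01025·Sd^0.27·e^(0.036·RH+0.049·T) = 0.5669 μm/a
  sum: 1.021 + 0.5669 → r_corr = 1.588 μm/a
Ordering by μm/a: zinc (2.33) > copper (1.59)

copper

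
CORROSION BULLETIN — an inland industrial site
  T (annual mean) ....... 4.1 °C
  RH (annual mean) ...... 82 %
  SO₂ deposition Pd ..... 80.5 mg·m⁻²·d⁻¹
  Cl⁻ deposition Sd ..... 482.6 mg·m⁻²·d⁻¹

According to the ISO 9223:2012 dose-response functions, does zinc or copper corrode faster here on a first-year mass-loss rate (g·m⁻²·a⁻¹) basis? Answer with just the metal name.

zinc

zinc: f(T) = +0.038·(T−10) [T≤10 °C] = -0.2242
  sulphur-dioxide contribution → 3.09 μm/a
  chloride contribution → 1.618 μm/a
  ⇒ r_corr(zinc) = 4.708 μm/a
  mass loss = 4.708 μm/a × 7.14 g/cm³ = 33.61 g·m⁻²·a⁻¹
copper: temperature factor f = +0.126·(-5.9) = -0.7434
  sulphur-dioxide contribution → 0.9955 μm/a
  chloride contribution → 1.272 μm/a
  total first-year rate 2.268 μm/a
  mass loss = 2.268 μm/a × 8.96 g/cm³ = 20.32 g·m⁻²·a⁻¹
Ordering by g·m⁻²·a⁻¹: zinc (33.6) > copper (20.3)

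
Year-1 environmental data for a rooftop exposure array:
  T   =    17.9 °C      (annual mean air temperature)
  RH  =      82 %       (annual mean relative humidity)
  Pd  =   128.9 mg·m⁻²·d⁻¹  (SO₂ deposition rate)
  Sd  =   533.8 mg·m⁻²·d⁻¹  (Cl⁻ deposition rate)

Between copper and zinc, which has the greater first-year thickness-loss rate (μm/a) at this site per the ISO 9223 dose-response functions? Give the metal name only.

zinc

copper: temperature factor f = -0.080·(7.9) = -0.6320
  sulphur-dioxide contribution → 1.258 μm/a
  chloride contribution → 2.571 μm/a
  ⇒ r_corr(copper) = 3.829 μm/a
zinc: f(T) = -0.071·(T−10) [T>10 °C] = -0.5609
  sulphur-dioxide contribution → 2.714 μm/a
  chloride contribution → 5.538 μm/a
  ⇒ r_corr(zinc) = 8.252 μm/a
Ordering by μm/a: zinc (8.25) > copper (3.83)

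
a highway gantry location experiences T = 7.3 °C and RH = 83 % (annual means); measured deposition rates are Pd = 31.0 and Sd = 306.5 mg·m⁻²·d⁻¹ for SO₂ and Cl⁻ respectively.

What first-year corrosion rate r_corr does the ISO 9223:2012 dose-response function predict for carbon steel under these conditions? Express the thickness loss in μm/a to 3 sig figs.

carbon steel: T≤10 °C ⇒ hinge +0.150·(7.3−10) = -0.4050
  Pd branch = 1.77·Pd^0.52·e^(0.02·RH+f) = 37.03 μm/a
  Cl⁻ term: 0.102·306.5^0.62·exp(0.033·83+0.04·7.3) = 73.54
  sum: 37.03 + 73.54 → r_corr = 110.6 μm/a

r_corr = 111 μm/a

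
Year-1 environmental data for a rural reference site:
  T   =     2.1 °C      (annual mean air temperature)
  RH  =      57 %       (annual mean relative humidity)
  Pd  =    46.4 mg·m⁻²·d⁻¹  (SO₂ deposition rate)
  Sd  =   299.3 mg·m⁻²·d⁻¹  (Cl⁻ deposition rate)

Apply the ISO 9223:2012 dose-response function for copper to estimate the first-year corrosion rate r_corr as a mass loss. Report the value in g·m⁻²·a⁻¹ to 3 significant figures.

copper: f(T) = +0.126·(T−10) [T≤10 °C] = -0.9954
  SO₂ term: 0.0053·46.4^0.26·exp(0.059·57-0.9954) = 0.1534
  Cl⁻ term: 0.01025·299.3^0.27·exp(0.036·57+0.049·2.1) = 0.4122
  sum: 0.1534 + 0.4122 → r_corr = 0.5656 μm/a
Convert to mass loss: 0.5656 μm/a × 8.96 g/cm³ = 5.068 g·m⁻²·a⁻¹

r_corr = 5.07 g·m⁻²·a⁻¹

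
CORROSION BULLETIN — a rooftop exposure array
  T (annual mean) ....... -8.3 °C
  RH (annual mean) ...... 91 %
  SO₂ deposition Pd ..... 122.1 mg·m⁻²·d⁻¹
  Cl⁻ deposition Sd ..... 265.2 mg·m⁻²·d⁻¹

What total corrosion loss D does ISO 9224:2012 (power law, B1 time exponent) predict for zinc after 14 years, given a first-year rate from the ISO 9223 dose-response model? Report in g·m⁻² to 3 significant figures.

zinc: f(T) = +0.038·(T−10) [T≤10 °C] = -0.6954
  SO₂ term: 0.0129·122.1^0.44·exp(0.046·91-0.6954) = 3.505
  Cl⁻ term: 0.0175·265.2^0.57·exp(0.008·91+0.085·-8.3) = 0.4308
  r_corr = 3.505 + 0.4308 = 3.936 μm/a
Long-term exponent b (ISO 9224 Table 2, B1) = 0.813
  D(14) = 3.936 × 14^0.813 = 3.936 × 8.547 = 33.64 μm
  Mass loss = 33.64 μm × 7.14 g/cm³ = 240.2 g·m⁻²

D(14) = 240 g·m⁻²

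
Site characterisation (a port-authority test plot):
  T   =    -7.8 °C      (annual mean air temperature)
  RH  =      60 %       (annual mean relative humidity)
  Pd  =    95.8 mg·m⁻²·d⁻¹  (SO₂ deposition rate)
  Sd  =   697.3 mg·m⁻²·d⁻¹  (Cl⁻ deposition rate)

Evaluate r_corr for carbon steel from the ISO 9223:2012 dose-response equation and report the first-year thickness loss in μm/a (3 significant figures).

r_corr = 35.7 μm/a

carbon steel: T≤10 °C ⇒ hinge +0.150·(-7.8−10) = -2.6700
  SO₂ term: 1.77·95.8^0.52·exp(0.02·60-2.6700) = 4.364
  Cl⁻ term: 0.102·697.3^0.62·exp(0.033·60+0.04·-7.8) = 31.33
  sum: 4.364 + 31.33 → r_corr = 35.69 μm/a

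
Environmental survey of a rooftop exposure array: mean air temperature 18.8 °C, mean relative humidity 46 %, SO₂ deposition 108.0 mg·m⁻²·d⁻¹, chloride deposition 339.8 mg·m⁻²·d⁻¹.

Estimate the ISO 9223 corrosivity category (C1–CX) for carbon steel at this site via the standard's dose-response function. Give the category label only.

carbon steel: T>10 °C ⇒ hinge -0.054·(18.8−10) = -0.4752
  sulphur-dioxide contribution → 31.52 μm/a
  chloride contribution → 36.63 μm/a
  ⇒ r_corr(carbon steel) = 68.14 μm/a
68.1 μm/a falls in (50, 80] for carbon steel → category C4

C4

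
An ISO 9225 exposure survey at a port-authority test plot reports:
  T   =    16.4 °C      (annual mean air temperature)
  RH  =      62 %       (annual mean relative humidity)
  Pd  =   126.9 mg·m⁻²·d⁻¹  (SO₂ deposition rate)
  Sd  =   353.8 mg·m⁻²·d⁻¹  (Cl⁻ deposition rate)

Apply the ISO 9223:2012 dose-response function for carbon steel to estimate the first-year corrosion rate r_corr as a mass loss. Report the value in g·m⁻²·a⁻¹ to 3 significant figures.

r_corr = 876 g·m⁻²·a⁻¹

carbon steel: f(T) = -0.054·(T−10) [T>10 °C] = -0.3456
  sulphur-dioxide contribution → 53.73 μm/a
  chloride contribution → 57.85 μm/a
  ⇒ r_corr(carbon steel) = 111.6 μm/a
Convert to mass loss: 111.6 μm/a × 7.85 g/cm³ = 875.9 g·m⁻²·a⁻¹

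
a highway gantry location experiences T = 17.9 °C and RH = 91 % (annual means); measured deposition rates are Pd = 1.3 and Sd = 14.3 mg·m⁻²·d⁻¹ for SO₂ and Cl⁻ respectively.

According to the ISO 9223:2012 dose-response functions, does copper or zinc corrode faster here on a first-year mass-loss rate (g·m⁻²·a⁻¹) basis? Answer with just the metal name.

copper

copper: f(T) = -0.080·(T−10) [T>10 °C] = -0.6320
  SO₂ term: 0.0053·1.3^0.26·exp(0.059·91-0.6320) = 0.6474
  Cl⁻ term: 0.01025·14.3^0.27·exp(0.036·91+0.049·17.9) = 1.338
  sum: 0.6474 + 1.338 → r_corr = 1.985 μm/a
  mass loss = 1.985 μm/a × 8.96 g/cm³ = 17.79 g·m⁻²·a⁻¹
zinc: T>10 °C ⇒ hinge -0.071·(17.9−10) = -0.5609
  SO₂ term: 0.0129·1.3^0.44·exp(0.046·91-0.5609) = 0.5434
  Sd branch = 0.0175·Sd^0.57·e^(0.008·RH+0.085·T) = 0.756 μm/a
  r_corr = 0.5434 + 0.756 = 1.299 μm/a
  mass loss = 1.299 μm/a × 7.14 g/cm³ = 9.277 g·m⁻²·a⁻¹
Ordering by g·m⁻²·a⁻¹: copper (17.8) > zinc (9.28)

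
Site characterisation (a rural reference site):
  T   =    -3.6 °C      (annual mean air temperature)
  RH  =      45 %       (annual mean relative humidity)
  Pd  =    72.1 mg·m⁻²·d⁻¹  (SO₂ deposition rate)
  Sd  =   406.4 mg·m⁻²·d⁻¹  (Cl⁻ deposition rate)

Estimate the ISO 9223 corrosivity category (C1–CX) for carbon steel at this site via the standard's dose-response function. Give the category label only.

carbon steel: T≤10 °C ⇒ hinge +0.150·(-3.6−10) = -2.0400
  SO₂ term: 1.77·72.1^0.52·exp(0.02·45-2.0400) = 5.236
  Sd branch = 0.102·Sd^0.62·e^(0.033·RH+0.04·T) = 16.16 μm/a
  sum: 5.236 + 16.16 → r_corr = 21.4 μm/a
Category bounds: 1.3…25 μm/a bracket r_corr ⇒ C2

C2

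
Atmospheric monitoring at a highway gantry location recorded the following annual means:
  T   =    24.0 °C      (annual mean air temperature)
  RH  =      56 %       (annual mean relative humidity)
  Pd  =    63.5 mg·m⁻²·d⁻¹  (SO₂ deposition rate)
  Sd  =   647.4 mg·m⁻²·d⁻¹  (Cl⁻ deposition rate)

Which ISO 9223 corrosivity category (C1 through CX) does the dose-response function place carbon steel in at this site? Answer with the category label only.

C5

carbon steel: temperature factor f = -0.054·(14.0) = -0.7560
  sulphur-dioxide contribution → 22.05 μm/a
  chloride contribution → 93.55 μm/a
  total first-year rate 115.6 μm/a
116 μm/a falls in (80, 200] for carbon steel → category C5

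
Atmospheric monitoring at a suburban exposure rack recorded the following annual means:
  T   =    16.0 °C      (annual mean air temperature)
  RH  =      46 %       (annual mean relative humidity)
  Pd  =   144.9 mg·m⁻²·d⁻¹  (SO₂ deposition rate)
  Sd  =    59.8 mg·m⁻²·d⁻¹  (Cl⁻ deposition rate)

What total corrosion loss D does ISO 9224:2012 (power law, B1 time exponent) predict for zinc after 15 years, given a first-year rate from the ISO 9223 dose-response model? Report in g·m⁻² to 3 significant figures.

zinc: f(T) = -0.071·(T−10) [T>10 °C] = -0.4260
  Pd branch = 0.0129·Pd^0.44·e^(0.046·RH+f) = 0.6243 μm/a
  Sd branch = 0.0175·Sd^0.57·e^(0.008·RH+0.085·T) = 1.014 μm/a
  r_corr = 0.6243 + 1.014 = 1.639 μm/a
Power-law: D(15) = r_corr · 15^0.813
  D(15) = 1.639 × 15^0.813 = 1.639 × 9.04 = 14.81 μm
  Mass loss = 14.81 μm × 7.14 g/cm³ = 105.8 g·m⁻²

D(15) = 106 g·m⁻²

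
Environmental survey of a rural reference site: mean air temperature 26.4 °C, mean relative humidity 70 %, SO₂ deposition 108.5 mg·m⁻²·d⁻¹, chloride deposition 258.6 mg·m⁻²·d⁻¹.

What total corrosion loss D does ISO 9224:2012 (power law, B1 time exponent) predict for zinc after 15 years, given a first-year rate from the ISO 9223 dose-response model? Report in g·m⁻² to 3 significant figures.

D(15) = 494 g·m⁻²

zinc: T>10 °C ⇒ hinge -0.071·(26.4−10) = -1.1644
  SO₂ term: 0.0129·108.5^0.44·exp(0.046·70-1.1644) = 0.7923
  Sd branch = 0.0175·Sd^0.57·e^(0.008·RH+0.085·T) = 6.855 μm/a
  sum: 0.7923 + 6.855 → r_corr = 7.647 μm/a
Long-term exponent b (ISO 9224 Table 2, B1) = 0.813
  D(15) = 7.647 × 15^0.813 = 7.647 × 9.04 = 69.13 μm
  Mass loss = 69.13 μm × 7.14 g/cm³ = 493.6 g·m⁻²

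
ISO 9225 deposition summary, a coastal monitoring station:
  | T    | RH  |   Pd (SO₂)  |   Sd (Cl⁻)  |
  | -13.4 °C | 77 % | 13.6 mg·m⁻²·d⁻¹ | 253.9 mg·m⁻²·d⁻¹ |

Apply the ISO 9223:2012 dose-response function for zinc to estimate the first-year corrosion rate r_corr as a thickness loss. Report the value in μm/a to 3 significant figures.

r_corr = 0.821 μm/a

zinc: f(T) = +0.038·(T−10) [T≤10 °C] = -0.8892
  Pd branch = 0.0129·Pd^0.44·e^(0.046·RH+f) = 0.5774 μm/a
  Sd branch = 0.0175·Sd^0.57·e^(0.008·RH+0.085·T) = 0.2435 μm/a
  sum: 0.5774 + 0.2435 → r_corr = 0.8209 μm/a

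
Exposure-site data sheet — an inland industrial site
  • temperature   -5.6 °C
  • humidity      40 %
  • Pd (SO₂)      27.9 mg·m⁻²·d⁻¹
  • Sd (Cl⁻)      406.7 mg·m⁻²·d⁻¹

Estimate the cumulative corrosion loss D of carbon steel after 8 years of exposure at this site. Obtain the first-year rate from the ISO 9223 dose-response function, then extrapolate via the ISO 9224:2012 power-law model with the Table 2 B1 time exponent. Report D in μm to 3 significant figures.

carbon steel: T≤10 °C ⇒ hinge +0.150·(-5.6−10) = -2.3400
  SO₂ term: 1.77·27.9^0.52·exp(0.02·40-2.3400) = 2.142
  Sd branch = 0.102·Sd^0.62·e^(0.033·RH+0.04·T) = 12.66 μm/a
  r_corr = 2.142 + 12.66 = 14.8 μm/a
Long-term exponent b (ISO 9224 Table 2, B1) = 0.523
  D(8) = 14.8 × 8^0.523 = 14.8 × 2.967 = 43.91 μm

D(8) = 43.9 μm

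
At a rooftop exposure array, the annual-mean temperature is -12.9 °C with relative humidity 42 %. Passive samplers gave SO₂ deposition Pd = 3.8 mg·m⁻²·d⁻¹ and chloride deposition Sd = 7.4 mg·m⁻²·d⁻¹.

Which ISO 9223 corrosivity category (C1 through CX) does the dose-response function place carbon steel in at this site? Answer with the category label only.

carbon steel: T≤10 °C ⇒ hinge +0.150·(-12.9−10) = -3.4350
  SO₂ term: 1.77·3.8^0.52·exp(0.02·42-3.4350) = 0.2645
  Sd branch = 0.102·Sd^0.62·e^(0.033·RH+0.04·T) = 0.8421 μm/a
  sum: 0.2645 + 0.8421 → r_corr = 1.107 μm/a
1.11 μm/a falls in (0, 1.3] for carbon steel → category C1

C1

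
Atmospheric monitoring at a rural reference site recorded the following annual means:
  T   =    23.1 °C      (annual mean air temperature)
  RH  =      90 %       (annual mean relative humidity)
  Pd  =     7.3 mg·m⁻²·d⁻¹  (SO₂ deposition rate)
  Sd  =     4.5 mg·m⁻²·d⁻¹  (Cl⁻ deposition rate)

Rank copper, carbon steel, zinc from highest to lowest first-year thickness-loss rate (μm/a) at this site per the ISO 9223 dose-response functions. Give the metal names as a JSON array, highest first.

["carbon steel", "copper", "zinc"]

copper: T>10 °C ⇒ hinge -0.080·(23.1−10) = -1.0480
  Pd branch = 0.0053·Pd^0.26·e^(0.059·RH+f) = 0.6305 μm/a
  Sd branch = 0.01025·Sd^0.27·e^(0.036·RH+0.049·T) = 1.218 μm/a
  sum: 0.6305 + 1.218 → r_corr = 1.849 μm/a
carbon steel: temperature factor f = -0.054·(13.1) = -0.7074
  Pd branch = 1.77·Pd^0.52·e^(0.02·RH+f) = 14.84 μm/a
  Sd branch = 0.102·Sd^0.62·e^(0.033·RH+0.04·T) = 12.73 μm/a
  sum: 14.84 + 12.73 → r_corr = 27.57 μm/a
zinc: temperature factor f = -0.071·(13.1) = -0.9301
  Pd branch = 0.0129·Pd^0.44·e^(0.046·RH+f) = 0.7665 μm/a
  Cl⁻ term: 0.0175·4.5^0.57·exp(0.008·90+0.085·23.1) = 0.6037
  r_corr = 0.7665 + 0.6037 = 1.37 μm/a
Ordering by μm/a: carbon steel (27.6) > copper (1.85) > zinc (1.37)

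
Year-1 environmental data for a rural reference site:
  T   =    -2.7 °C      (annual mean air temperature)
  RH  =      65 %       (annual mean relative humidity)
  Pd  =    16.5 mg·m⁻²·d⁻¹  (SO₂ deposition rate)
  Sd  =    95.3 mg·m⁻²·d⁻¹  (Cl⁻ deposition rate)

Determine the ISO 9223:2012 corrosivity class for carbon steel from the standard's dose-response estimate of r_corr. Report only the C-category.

C2

carbon steel: f(T) = +0.150·(T−10) [T≤10 °C] = -1.9050
  sulphur-dioxide contribution → 4.153 μm/a
  chloride contribution → 13.19 μm/a
  total first-year rate 17.34 μm/a
Category bounds: 1.3…25 μm/a bracket r_corr ⇒ C2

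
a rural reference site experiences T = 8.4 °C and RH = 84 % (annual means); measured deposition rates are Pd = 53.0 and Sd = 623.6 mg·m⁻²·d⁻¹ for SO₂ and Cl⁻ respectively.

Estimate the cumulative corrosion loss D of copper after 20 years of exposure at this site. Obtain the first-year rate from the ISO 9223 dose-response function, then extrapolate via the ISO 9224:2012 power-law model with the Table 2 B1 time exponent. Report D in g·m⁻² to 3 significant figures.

D(20) = 234 g·m⁻²

copper: temperature factor f = +0.126·(-1.6) = -0.2016
  sulphur-dioxide contribution → 1.727 μm/a
  chloride contribution → 1.809 μm/a
  total first-year rate 3.536 μm/a
ISO 9224: D(t) = r_corr · t^b with b = 0.667 (copper, B1)
  D(20) = 3.536 × 20^0.667 = 3.536 × 7.375 = 26.08 μm
  Mass loss = 26.08 μm × 8.96 g/cm³ = 233.7 g·m⁻²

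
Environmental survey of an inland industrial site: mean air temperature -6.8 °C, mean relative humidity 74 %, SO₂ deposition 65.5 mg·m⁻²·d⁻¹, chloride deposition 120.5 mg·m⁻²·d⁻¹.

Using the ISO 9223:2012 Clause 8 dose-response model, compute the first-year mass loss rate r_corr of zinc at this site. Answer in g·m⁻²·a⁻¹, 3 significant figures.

r_corr = 11.2 g·m⁻²·a⁻¹

zinc: T≤10 °C ⇒ hinge +0.038·(-6.8−10) = -0.6384
  Pd branch = 0.0129·Pd^0.44·e^(0.046·RH+f) = 1.291 μm/a
  Cl⁻ term: 0.0175·120.5^0.57·exp(0.008·74+0.085·-6.8) = 0.2724
  sum: 1.291 + 0.2724 → r_corr = 1.563 μm/a
Convert to mass loss: 1.563 μm/a × 7.14 g/cm³ = 11.16 g·m⁻²·a⁻¹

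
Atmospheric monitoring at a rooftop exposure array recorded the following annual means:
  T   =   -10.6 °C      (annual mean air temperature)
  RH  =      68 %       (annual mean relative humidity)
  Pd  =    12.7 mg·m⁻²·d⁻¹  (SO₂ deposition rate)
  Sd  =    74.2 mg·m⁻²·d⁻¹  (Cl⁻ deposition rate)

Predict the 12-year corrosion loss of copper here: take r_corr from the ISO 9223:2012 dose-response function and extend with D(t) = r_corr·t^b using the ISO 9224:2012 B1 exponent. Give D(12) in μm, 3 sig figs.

copper: T≤10 °C ⇒ hinge +0.126·(-10.6−10) = -2.5956
  SO₂ term: 0.0053·12.7^0.26·exp(0.059·68-2.5956) = 0.04231
  Cl⁻ term: 0.01025·74.2^0.27·exp(0.036·68+0.049·-10.6) = 0.2256
  r_corr = 0.04231 + 0.2256 = 0.2679 μm/a
Power-law: D(12) = r_corr · 12^0.667
  D(12) = 0.2679 × 12^0.667 = 0.2679 × 5.246 = 1.405 μm

D(12) = 1.41 μm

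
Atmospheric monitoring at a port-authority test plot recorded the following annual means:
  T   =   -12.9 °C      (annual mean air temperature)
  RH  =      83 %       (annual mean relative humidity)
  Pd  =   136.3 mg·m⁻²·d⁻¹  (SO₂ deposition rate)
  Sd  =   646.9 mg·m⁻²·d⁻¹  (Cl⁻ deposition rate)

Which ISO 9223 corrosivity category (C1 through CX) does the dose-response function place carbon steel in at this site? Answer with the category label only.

C4

carbon steel: temperature factor f = +0.150·(-22.9) = -3.4350
  Pd branch = 1.77·Pd^0.52·e^(0.02·RH+f) = 3.864 μm/a
  Cl⁻ term: 0.102·646.9^0.62·exp(0.033·83+0.04·-12.9) = 52.09
  r_corr = 3.864 + 52.09 = 55.95 μm/a
Category bounds: 50…80 μm/a bracket r_corr ⇒ C4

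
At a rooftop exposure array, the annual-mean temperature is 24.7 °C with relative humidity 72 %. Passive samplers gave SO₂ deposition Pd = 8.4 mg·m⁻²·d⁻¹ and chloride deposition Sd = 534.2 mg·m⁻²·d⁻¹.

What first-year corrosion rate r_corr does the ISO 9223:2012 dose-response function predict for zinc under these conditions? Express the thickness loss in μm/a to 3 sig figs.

r_corr = 9.43 μm/a

zinc: temperature factor f = -0.071·(14.7) = -1.0437
  Pd branch = 0.0129·Pd^0.44·e^(0.046·RH+f) = 0.318 μm/a
  Sd branch = 0.0175·Sd^0.57·e^(0.008·RH+0.085·T) = 9.116 μm/a
  r_corr = 0.318 + 9.116 = 9.434 μm/a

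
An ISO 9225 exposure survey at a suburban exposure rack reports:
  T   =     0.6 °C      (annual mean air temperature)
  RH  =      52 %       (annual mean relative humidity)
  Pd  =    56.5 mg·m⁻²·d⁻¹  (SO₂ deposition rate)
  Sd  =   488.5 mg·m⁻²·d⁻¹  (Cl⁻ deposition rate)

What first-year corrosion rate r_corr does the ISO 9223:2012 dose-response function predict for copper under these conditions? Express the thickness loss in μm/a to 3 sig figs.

copper: f(T) = +0.126·(T−10) [T≤10 °C] = -1.1844
  sulphur-dioxide contribution → 0.09951 μm/a
  chloride contribution → 0.3652 μm/a
  ⇒ r_corr(copper) = 0.4647 μm/a

r_corr = 0.465 μm/a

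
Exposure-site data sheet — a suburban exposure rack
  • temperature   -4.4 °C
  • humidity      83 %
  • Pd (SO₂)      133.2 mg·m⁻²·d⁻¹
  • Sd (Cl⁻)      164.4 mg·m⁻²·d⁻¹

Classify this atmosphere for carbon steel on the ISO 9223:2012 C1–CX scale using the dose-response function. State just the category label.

carbon steel: f(T) = +0.150·(T−10) [T≤10 °C] = -2.1600
  Pd branch = 1.77·Pd^0.52·e^(0.02·RH+f) = 13.66 μm/a
  Sd branch = 0.102·Sd^0.62·e^(0.033·RH+0.04·T) = 31.3 μm/a
  sum: 13.66 + 31.3 → r_corr = 44.96 μm/a
45 μm/a falls in (25, 50] for carbon steel → category C3

C3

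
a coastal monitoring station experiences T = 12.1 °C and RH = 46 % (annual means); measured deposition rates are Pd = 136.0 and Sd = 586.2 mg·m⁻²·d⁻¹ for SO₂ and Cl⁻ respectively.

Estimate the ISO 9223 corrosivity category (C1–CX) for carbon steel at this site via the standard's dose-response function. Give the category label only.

carbon steel: T>10 °C ⇒ hinge -0.054·(12.1−10) = -0.1134
  SO₂ term: 1.77·136.0^0.52·exp(0.02·46-0.1134) = 51.02
  Cl⁻ term: 0.102·586.2^0.62·exp(0.033·46+0.04·12.1) = 39.29
  sum: 51.02 + 39.29 → r_corr = 90.3 μm/a
Category bounds: 80…200 μm/a bracket r_corr ⇒ C5

C5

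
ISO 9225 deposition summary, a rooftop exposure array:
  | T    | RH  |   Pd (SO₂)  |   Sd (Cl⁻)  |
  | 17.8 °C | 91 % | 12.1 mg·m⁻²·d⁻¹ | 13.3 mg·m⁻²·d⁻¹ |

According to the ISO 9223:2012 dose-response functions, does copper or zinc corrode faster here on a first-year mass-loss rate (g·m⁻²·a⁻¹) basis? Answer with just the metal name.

copper: temperature factor f = -0.080·(7.8) = -0.6240
  SO₂ term: 0.0053·12.1^0.26·exp(0.059·91-0.6240) = 1.166
  Cl⁻ term: 0.01025·13.3^0.27·exp(0.036·91+0.049·17.8) = 1.305
  sum: 1.166 + 1.305 → r_corr = 2.471 μm/a
  mass loss = 2.471 μm/a × 8.96 g/cm³ = 22.14 g·m⁻²·a⁻¹
zinc: T>10 °C ⇒ hinge -0.071·(17.8−10) = -0.5538
  SO₂ term: 0.0129·12.1^0.44·exp(0.046·91-0.5538) = 1.46
  Sd branch = 0.0175·Sd^0.57·e^(0.008·RH+0.085·T) = 0.7193 μm/a
  sum: 1.46 + 0.7193 → r_corr = 2.18 μm/a
  mass loss = 2.18 μm/a × 7.14 g/cm³ = 15.56 g·m⁻²·a⁻¹
Ordering by g·m⁻²·a⁻¹: copper (22.1) > zinc (15.6)

copper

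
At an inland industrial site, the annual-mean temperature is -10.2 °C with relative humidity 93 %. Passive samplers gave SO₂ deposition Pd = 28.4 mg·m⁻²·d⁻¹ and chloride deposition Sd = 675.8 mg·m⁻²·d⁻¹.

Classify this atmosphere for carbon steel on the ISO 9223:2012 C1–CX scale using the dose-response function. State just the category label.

carbon steel: T≤10 °C ⇒ hinge +0.150·(-10.2−10) = -3.0300
  Pd branch = 1.77·Pd^0.52·e^(0.02·RH+f) = 3.13 μm/a
  Sd branch = 0.102·Sd^0.62·e^(0.033·RH+0.04·T) = 82.94 μm/a
  sum: 3.13 + 82.94 → r_corr = 86.07 μm/a
ISO 9223 Table 2 (carbon steel): 80 < 86.1 ≤ 200 μm/a ⇒ C5

C5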